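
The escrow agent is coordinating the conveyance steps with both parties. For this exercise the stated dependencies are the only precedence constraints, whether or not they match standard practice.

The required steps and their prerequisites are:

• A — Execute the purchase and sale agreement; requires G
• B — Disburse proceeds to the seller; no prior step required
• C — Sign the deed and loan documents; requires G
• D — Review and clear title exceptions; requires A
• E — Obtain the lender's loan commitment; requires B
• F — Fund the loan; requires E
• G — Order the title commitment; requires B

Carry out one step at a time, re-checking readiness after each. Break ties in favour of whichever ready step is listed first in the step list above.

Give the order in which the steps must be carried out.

B → E → F → G → A → C → D

B has no prerequisites → B first.
E and G are both available; E is listed earlier → E.
Now F and G have their prerequisites met. F is listed earlier, so F next.
G is the only step now ready → G.
Ready: A and C. A is listed earlier → A.
D now also ready, so the ready set is {C, D}; C is listed earlier → C.
D is the only step now ready → D.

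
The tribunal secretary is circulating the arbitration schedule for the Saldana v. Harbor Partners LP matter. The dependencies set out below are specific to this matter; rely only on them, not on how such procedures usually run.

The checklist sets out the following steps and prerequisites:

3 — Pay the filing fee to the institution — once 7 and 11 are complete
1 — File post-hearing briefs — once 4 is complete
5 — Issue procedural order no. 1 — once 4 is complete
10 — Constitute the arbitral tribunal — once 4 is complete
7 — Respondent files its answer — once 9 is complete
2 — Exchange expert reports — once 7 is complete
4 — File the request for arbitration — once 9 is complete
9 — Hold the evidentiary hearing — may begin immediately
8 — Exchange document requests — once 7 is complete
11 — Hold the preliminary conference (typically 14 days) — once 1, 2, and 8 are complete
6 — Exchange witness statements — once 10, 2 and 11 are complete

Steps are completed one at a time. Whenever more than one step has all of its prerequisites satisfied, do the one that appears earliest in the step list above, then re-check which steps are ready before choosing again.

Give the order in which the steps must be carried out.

9 → 7 → 2 → 4 → 1 → 5 → 10 → 8 → 11 → 3 → 6

9 is the only step with nothing outstanding, so it goes first.
7 and 4 are both available; 7 is listed earlier → 7.
Ready: 2, 4 and 8. 2 is listed earlier → 2.
Ready: 4 and 8. 4 is listed earlier → 4.
1, 5, 10 and 8 are all available; 1 is listed earlier → 1.
Ready: 5, 10 and 8. 5 is listed earlier → 5.
Now 10 and 8 have their prerequisites met. 10 is listed earlier, so 10 next.
8 is the only step now ready → 8.
Next only 11 has its prerequisites met → 11.
3 and 6 are both available; 3 is listed earlier → 3.
Next only 6 has its prerequisites met → 6.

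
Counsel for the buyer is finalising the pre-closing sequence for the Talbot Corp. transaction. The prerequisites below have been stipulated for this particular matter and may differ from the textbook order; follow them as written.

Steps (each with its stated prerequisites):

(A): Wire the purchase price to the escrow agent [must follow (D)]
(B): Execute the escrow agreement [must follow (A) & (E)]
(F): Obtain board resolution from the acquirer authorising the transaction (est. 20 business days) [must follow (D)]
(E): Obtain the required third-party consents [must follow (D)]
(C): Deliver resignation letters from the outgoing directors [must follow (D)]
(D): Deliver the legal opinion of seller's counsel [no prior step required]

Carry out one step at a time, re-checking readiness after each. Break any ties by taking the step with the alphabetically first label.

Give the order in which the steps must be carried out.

(D) (A) (C) (E) (B) (F)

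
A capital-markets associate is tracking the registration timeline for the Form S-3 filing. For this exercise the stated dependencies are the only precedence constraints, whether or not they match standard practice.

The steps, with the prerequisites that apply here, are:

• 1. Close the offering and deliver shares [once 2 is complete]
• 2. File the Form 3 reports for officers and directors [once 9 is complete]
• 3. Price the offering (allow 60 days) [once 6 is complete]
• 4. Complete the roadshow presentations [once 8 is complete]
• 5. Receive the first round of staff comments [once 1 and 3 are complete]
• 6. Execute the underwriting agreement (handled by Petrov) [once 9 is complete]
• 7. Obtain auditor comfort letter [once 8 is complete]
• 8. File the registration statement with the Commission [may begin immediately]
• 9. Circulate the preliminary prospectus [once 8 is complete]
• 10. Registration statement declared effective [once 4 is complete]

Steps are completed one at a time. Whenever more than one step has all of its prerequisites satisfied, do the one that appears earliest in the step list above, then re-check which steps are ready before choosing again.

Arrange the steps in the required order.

8 is the only step with nothing outstanding, so it goes first.
Ready: 4, 7 and 9. 4 is listed earlier → 4.
Now 7, 9 and 10 have their prerequisites met. 7 is listed earlier, so 7 next.
Now 9 and 10 have their prerequisites met. 9 is listed earlier, so 9 next.
2 and 6 now also ready, so the ready set is {2, 6, 10}; 2 is listed earlier → 2.
1 now also ready, so the ready set is {1, 6, 10}; 1 is listed earlier → 1.
Ready: 6 and 10. 6 is listed earlier → 6.
Ready: 3 and 10. 3 is listed earlier → 3.
Ready: 5 and 10. 5 is listed earlier → 5.
Next only 10 has its prerequisites met → 10.

8, 4, 7, 9, 2, 1, 6, 3, 5, 10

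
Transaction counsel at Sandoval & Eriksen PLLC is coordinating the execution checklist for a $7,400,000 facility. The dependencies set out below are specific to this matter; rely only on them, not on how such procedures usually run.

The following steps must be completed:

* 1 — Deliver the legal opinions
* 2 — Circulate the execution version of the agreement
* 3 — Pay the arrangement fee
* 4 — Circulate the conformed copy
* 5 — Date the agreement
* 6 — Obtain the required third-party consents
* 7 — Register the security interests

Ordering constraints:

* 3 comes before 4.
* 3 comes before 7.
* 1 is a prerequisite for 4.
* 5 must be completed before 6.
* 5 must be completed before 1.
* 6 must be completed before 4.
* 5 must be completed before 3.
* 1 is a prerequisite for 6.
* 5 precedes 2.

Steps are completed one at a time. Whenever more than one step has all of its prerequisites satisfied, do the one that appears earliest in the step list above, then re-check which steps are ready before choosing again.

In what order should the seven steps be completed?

5 is the only step with nothing outstanding, so it goes first.
Now 1, 2 and 3 have their prerequisites met. 1 is listed earlier, so 1 next.
6 now also ready, so the ready set is {2, 3, 6}; 2 is listed earlier → 2.
3 and 6 are both available; 3 is listed earlier → 3.
7 now also ready, so the ready set is {6, 7}; 6 is listed earlier → 6.
4 and 7 are both available; 4 is listed earlier → 4.
7 needed 3, now all done → 7.

5 → 1 → 2 → 3 → 6 → 4 → 7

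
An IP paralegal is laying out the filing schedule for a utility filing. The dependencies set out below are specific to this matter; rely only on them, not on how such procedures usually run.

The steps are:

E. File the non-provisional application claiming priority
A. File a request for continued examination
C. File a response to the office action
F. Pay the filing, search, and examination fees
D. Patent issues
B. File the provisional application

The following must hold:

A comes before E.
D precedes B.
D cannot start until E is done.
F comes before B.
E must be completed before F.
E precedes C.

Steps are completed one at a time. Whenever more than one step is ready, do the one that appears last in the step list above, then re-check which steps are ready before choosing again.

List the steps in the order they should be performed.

A, E, D, F, B, C

A is the only step with nothing outstanding, so it goes first.
E is the only step now ready → E.
Ready: D, F and C. D is listed later → D.
F and C are both available; F is listed later → F.
Now B and C have their prerequisites met. B is listed later, so B next.
C needed E, now all done → C.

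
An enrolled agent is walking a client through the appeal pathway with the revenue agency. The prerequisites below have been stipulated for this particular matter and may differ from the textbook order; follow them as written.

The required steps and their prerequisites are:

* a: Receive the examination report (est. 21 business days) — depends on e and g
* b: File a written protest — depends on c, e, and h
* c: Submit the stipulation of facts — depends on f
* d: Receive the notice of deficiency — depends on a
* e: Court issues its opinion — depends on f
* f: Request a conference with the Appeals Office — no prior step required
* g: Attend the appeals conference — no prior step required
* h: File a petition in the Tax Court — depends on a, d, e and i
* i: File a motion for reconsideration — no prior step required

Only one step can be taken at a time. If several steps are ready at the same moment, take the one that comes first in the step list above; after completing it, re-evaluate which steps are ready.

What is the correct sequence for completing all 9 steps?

Nothing is required for f, g and i. f is listed earlier → f first.
c, e, g and i are all available; c is listed earlier → c.
Now e, g and i have their prerequisites met. e is listed earlier, so e next.
Now g and i have their prerequisites met. g is listed earlier, so g next.
Ready: a and i. a is listed earlier → a.
d now also ready, so the ready set is {d, i}; d is listed earlier → d.
That leaves i as the only ready step → i.
Next only h has its prerequisites met → h.
b needed c, e and h, now all done → b.

f → c → e → g → a → d → i → h → b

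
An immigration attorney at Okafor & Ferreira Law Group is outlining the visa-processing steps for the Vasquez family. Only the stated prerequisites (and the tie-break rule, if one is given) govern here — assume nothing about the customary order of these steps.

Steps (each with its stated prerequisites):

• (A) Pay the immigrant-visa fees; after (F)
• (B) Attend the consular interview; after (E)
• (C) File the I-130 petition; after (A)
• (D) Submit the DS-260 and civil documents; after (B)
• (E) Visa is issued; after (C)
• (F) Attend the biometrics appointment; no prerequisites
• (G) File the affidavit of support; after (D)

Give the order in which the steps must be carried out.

(F), (A), (C), (E), (B), (D), (G)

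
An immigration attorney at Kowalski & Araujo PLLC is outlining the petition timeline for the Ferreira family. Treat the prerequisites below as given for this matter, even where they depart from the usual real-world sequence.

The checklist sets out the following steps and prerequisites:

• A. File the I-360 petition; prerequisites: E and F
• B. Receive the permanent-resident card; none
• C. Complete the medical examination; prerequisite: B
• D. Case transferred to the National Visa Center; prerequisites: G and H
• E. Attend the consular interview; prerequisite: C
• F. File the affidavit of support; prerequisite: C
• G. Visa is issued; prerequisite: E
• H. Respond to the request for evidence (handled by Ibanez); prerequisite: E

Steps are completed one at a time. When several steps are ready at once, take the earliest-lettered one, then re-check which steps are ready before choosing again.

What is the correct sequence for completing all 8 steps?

B, C, E, F, A, G, H, D

B is the only step with nothing outstanding, so it goes first.
That leaves C as the only ready step → C.
Now E and F have their prerequisites met. E has the earlier label, so E next.
F, G and H are all available; F has the earlier label → F.
A now also ready, so the ready set is {A, G, H}; A has the earlier label → A.
Ready: G and H. G has the earlier label → G.
Next only H has its prerequisites met → H.
D needed G and H, now all done → D.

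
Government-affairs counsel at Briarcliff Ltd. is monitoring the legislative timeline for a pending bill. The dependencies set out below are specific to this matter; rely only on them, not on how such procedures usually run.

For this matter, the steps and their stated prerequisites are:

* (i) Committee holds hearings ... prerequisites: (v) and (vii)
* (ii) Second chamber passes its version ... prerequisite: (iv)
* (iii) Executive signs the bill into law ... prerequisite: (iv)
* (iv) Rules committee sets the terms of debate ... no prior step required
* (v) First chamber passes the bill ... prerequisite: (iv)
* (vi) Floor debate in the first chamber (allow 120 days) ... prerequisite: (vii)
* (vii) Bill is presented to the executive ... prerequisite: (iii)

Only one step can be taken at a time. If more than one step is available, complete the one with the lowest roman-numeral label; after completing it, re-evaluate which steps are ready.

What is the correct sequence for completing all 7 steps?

Only (iv) has no prerequisites, so it is first.
(ii), (iii) and (v) are all available; (ii) has the earlier label → (ii).
Ready: (iii) and (v). (iii) has the earlier label → (iii).
(vii) now also ready, so the ready set is {(v), (vii)}; (v) has the earlier label → (v).
That leaves (vii) as the only ready step → (vii).
Ready: (i) and (vi). (i) has the earlier label → (i).
That leaves (vi) as the only ready step → (vi).

(iv), (ii), (iii), (v), (vii), (i), (vi)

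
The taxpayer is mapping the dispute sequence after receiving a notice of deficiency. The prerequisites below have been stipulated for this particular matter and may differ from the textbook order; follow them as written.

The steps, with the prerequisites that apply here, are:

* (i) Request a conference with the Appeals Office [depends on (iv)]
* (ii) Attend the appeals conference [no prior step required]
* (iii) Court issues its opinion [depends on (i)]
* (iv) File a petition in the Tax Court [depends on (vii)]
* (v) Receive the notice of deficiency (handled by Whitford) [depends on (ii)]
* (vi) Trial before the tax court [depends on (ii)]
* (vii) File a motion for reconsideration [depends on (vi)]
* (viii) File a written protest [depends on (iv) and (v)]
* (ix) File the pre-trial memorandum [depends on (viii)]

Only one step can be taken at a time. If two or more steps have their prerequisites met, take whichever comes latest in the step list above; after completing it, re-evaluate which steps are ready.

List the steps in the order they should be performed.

(ii), (vi), (vii), (v), (iv), (viii), (ix), (i), (iii)

Only (ii) has no prerequisites, so it is first.
Now (vi) and (v) have their prerequisites met. (vi) is listed later, so (vi) next.
(vii) now also ready, so the ready set is {(vii), (v)}; (vii) is listed later → (vii).
(iv) now also ready, so the ready set is {(v), (iv)}; (v) is listed later → (v).
(iv) is the only step now ready → (iv).
Ready: (viii) and (i). (viii) is listed later → (viii).
Ready: (ix) and (i). (ix) is listed later → (ix).
(i) needed (iv), now all done → (i).
(iii) needed (i), now all done → (iii).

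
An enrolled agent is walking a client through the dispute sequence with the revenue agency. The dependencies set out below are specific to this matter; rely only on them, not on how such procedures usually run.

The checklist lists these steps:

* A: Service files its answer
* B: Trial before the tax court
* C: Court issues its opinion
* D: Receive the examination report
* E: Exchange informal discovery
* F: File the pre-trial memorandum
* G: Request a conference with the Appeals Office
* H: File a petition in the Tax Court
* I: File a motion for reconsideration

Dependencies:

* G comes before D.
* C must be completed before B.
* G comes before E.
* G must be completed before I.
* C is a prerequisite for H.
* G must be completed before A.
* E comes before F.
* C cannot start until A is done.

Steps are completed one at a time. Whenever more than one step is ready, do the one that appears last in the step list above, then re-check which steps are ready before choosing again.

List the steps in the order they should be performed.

G has no prerequisites → G first.
I, E, D and A are all available; I is listed later → I.
Now E, D and A have their prerequisites met. E is listed later, so E next.
F, D and A are all available; F is listed later → F.
Now D and A have their prerequisites met. D is listed later, so D next.
A is the only step now ready → A.
That leaves C as the only ready step → C.
H and B are both available; H is listed later → H.
B is the only step now ready → B.

G, I, E, F, D, A, C, H, B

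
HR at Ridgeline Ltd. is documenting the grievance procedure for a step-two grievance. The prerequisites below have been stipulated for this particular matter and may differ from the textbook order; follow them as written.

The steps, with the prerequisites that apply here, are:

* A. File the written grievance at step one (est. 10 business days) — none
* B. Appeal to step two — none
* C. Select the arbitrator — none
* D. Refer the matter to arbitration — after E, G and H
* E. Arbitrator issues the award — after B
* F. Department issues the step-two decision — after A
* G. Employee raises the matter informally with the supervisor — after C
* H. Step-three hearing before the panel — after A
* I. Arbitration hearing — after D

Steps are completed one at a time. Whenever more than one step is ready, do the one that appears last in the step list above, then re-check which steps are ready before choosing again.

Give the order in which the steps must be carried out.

C, G, B, E, A, H, F, D, I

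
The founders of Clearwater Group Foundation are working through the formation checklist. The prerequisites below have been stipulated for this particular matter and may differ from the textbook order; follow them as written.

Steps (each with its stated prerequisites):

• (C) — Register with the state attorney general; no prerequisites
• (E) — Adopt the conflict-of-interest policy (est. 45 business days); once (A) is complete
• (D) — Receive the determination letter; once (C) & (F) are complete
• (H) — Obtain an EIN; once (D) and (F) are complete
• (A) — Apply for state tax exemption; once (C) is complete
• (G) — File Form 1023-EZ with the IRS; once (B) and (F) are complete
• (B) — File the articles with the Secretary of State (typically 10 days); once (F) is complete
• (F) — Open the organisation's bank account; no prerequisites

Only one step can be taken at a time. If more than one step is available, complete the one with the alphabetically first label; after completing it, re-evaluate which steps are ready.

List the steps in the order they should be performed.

(C) → (A) → (E) → (F) → (B) → (D) → (G) → (H)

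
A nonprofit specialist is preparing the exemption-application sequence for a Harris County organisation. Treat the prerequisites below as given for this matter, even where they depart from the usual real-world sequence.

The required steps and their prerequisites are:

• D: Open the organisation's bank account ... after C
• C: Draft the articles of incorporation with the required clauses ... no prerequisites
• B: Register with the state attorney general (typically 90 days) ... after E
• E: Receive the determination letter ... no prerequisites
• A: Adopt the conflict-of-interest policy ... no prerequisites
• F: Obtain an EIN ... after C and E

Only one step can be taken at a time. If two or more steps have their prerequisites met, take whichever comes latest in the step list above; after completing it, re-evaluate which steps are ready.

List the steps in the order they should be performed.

A, E and C have no prerequisites; A is listed later, so A is first.
E and C are both available; E is listed later → E.
B and C are both available; B is listed later → B.
C is the only step now ready → C.
Ready: F and D. F is listed later → F.
D needed C, now all done → D.

A E B C F D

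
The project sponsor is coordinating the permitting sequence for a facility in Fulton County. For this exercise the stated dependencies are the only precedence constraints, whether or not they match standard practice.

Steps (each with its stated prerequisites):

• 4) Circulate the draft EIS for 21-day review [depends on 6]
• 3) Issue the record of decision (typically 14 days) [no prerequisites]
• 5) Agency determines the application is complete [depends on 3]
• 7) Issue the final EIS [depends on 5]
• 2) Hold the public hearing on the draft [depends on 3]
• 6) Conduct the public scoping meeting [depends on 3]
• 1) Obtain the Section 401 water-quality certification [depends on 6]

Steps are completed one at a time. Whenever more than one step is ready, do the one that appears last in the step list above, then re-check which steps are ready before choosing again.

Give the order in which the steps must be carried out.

Only 3 has no prerequisites, so it is first.
Ready: 6, 2 and 5. 6 is listed later → 6.
1, 2, 5 and 4 are all available; 1 is listed later → 1.
2, 5 and 4 are all available; 2 is listed later → 2.
Ready: 5 and 4. 5 is listed later → 5.
Now 7 and 4 have their prerequisites met. 7 is listed later, so 7 next.
4 is the only step now ready → 4.

3, 6, 1, 2, 5, 7, 4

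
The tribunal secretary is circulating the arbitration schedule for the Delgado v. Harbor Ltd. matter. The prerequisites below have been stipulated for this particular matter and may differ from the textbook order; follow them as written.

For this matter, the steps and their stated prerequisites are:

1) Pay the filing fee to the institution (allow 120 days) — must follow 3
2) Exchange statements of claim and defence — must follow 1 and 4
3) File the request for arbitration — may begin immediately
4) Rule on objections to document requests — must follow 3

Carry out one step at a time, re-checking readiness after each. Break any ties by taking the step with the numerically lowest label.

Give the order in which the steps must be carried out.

3, 1, 4, 2

3 has no prerequisites → 3 first.
Now 1 and 4 have their prerequisites met. 1 has the earlier label, so 1 next.
4 is the only step now ready → 4.
2 is the only step now ready → 2.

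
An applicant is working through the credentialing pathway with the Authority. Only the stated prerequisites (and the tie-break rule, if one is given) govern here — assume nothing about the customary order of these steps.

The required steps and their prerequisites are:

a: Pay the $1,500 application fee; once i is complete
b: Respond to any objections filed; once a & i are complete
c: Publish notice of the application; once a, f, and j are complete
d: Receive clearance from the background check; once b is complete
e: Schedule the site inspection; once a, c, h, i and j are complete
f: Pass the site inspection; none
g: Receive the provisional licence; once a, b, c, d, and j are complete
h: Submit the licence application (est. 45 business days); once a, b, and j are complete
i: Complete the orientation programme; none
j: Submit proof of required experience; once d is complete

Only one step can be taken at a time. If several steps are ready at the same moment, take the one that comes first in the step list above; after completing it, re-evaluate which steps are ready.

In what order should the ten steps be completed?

f, i, a, b, d, j, c, g, h, e

Nothing is required for f and i. f is listed earlier → f first.
Next only i has its prerequisites met → i.
a is the only step now ready → a.
That leaves b as the only ready step → b.
Next only d has its prerequisites met → d.
Next only j has its prerequisites met → j.
c and h are both available; c is listed earlier → c.
Ready: g and h. g is listed earlier → g.
Next only h has its prerequisites met → h.
e is the only step now ready → e.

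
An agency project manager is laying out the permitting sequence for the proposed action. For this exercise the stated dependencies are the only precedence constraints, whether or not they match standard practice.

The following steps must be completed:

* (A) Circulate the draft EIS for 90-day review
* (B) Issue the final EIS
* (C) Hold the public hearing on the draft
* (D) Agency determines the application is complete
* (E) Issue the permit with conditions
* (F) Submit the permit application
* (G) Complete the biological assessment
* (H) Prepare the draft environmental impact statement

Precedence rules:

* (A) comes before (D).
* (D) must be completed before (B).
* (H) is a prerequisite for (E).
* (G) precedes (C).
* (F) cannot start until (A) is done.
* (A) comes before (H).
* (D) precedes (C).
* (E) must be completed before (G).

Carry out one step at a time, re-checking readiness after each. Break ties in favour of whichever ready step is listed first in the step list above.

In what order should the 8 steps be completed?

(A), (D), (B), (F), (H), (E), (G), (C)

(A) has no prerequisites → (A) first.
(D), (F) and (H) are all available; (D) is listed earlier → (D).
Ready: (B), (F) and (H). (B) is listed earlier → (B).
Ready: (F) and (H). (F) is listed earlier → (F).
That leaves (H) as the only ready step → (H).
(E) needed (H), now all done → (E).
(G) is the only step now ready → (G).
Next only (C) has its prerequisites met → (C).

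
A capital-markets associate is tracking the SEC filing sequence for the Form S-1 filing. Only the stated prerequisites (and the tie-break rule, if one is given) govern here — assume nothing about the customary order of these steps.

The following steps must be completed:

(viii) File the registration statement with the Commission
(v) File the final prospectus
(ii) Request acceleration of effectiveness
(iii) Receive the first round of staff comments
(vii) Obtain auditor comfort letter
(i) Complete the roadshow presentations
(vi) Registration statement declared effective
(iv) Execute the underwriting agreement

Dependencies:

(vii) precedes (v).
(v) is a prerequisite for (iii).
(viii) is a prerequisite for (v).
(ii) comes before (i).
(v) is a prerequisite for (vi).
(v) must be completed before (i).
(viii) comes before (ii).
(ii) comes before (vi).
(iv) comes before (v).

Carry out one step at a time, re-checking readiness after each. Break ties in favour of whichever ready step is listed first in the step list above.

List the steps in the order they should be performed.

(viii), (vii) and (iv) have no prerequisites; (viii) is listed earlier, so (viii) is first.
(ii) now also ready, so the ready set is {(ii), (vii), (iv)}; (ii) is listed earlier → (ii).
Ready: (vii) and (iv). (vii) is listed earlier → (vii).
(iv) is the only step now ready → (iv).
(v) needed (viii), (vii) and (iv), now all done → (v).
Now (iii), (i) and (vi) have their prerequisites met. (iii) is listed earlier, so (iii) next.
Ready: (i) and (vi). (i) is listed earlier → (i).
(vi) needed (v) and (ii), now all done → (vi).

(viii), (ii), (vii), (iv), (v), (iii), (i), (vi)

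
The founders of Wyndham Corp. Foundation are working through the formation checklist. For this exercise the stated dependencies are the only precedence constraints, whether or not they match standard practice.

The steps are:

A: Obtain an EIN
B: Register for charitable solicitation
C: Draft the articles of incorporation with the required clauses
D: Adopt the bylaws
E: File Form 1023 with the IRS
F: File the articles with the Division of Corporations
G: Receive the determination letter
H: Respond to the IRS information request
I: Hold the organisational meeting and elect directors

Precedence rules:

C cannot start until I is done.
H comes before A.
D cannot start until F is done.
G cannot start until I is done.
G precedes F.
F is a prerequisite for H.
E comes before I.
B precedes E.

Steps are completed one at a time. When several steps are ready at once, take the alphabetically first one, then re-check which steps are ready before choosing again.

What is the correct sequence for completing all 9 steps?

B, E, I, C, G, F, D, H, A

Only B has no prerequisites, so it is first.
E is the only step now ready → E.
I needed E, now all done → I.
Ready: C and G. C has the earlier label → C.
G needed I, now all done → G.
That leaves F as the only ready step → F.
D and H are both available; D has the earlier label → D.
H needed F, now all done → H.
A needed H, now all done → A.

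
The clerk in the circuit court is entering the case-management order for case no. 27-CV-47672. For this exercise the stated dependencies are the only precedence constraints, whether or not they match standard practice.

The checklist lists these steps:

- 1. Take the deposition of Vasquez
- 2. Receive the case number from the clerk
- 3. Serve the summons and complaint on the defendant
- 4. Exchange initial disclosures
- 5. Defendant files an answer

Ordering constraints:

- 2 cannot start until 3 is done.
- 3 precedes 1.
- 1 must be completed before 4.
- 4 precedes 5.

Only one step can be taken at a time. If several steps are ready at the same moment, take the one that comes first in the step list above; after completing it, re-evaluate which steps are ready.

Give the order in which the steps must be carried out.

3 is the only step with nothing outstanding, so it goes first.
Now 1 and 2 have their prerequisites met. 1 is listed earlier, so 1 next.
2 and 4 are both available; 2 is listed earlier → 2.
4 is the only step now ready → 4.
Next only 5 has its prerequisites met → 5.

3 1 2 4 5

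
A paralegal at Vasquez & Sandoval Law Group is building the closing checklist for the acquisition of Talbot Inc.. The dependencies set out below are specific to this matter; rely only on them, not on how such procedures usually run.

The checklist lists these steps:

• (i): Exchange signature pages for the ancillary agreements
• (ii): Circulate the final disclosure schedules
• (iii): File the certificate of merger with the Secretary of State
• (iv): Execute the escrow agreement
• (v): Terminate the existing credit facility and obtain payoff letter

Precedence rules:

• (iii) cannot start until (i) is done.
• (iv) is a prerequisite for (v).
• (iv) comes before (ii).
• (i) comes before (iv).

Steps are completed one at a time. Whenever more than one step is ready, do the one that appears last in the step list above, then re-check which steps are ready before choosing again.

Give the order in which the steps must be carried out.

(i), (iv), (v), (iii), (ii)

(i) is the only step with nothing outstanding, so it goes first.
(iv) and (iii) are both available; (iv) is listed later → (iv).
Ready: (v), (iii) and (ii). (v) is listed later → (v).
Now (iii) and (ii) have their prerequisites met. (iii) is listed later, so (iii) next.
(ii) is the only step now ready → (ii).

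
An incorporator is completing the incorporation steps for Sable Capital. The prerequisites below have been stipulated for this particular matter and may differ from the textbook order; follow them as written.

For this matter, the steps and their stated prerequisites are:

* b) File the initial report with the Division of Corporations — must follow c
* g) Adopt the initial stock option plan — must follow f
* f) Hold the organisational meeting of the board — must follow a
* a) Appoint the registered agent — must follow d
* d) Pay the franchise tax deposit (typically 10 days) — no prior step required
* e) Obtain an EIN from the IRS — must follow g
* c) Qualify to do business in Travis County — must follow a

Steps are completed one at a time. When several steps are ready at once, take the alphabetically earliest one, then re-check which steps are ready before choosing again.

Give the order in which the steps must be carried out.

d → a → c → b → f → g → e

d is the only step with nothing outstanding, so it goes first.
a needed d, now all done → a.
c and f are both available; c has the earlier label → c.
b and f are both available; b has the earlier label → b.
f is the only step now ready → f.
g is the only step now ready → g.
Next only e has its prerequisites met → e.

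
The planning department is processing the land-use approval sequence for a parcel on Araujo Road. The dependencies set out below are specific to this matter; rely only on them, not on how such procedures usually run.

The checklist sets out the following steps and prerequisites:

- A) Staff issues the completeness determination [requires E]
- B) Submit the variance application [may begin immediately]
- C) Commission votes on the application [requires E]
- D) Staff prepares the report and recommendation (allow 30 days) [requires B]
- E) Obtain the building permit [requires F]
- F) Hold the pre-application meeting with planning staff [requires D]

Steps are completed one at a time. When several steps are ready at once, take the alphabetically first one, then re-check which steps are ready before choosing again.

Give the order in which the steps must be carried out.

Only B has no prerequisites, so it is first.
D is the only step now ready → D.
F is the only step now ready → F.
E needed F, now all done → E.
Ready: A and C. A has the earlier label → A.
Next only C has its prerequisites met → C.

B D F E A C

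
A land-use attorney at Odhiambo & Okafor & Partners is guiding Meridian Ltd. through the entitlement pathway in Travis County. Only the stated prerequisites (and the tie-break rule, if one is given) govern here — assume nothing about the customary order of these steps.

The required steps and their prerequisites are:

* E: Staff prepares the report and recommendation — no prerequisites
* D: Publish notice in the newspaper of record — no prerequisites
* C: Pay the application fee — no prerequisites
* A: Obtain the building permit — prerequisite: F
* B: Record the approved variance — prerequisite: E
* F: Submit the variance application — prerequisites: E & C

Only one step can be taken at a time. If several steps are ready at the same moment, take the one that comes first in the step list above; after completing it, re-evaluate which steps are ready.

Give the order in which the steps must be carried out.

E, D, C, B, F, A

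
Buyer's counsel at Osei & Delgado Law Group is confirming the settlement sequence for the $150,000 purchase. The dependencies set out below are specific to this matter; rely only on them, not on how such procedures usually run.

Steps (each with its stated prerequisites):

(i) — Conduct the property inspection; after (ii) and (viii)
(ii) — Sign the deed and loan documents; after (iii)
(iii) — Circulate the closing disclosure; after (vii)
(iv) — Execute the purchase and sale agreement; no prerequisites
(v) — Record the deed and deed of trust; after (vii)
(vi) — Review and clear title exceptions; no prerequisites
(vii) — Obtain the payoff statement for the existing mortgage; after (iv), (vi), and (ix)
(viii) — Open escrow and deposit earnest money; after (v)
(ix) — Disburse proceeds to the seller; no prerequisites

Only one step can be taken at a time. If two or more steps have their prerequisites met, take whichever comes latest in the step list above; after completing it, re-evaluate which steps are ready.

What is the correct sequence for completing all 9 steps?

Nothing is required for (ix), (vi) and (iv). (ix) is listed later → (ix) first.
Now (vi) and (iv) have their prerequisites met. (vi) is listed later, so (vi) next.
(iv) is the only step now ready → (iv).
(vii) needed (ix), (vi) and (iv), now all done → (vii).
(v) and (iii) are both available; (v) is listed later → (v).
(viii) and (iii) are both available; (viii) is listed later → (viii).
(iii) needed (vii), now all done → (iii).
(ii) needed (iii), now all done → (ii).
(i) needed (viii) and (ii), now all done → (i).

(ix) (vi) (iv) (vii) (v) (viii) (iii) (ii) (i)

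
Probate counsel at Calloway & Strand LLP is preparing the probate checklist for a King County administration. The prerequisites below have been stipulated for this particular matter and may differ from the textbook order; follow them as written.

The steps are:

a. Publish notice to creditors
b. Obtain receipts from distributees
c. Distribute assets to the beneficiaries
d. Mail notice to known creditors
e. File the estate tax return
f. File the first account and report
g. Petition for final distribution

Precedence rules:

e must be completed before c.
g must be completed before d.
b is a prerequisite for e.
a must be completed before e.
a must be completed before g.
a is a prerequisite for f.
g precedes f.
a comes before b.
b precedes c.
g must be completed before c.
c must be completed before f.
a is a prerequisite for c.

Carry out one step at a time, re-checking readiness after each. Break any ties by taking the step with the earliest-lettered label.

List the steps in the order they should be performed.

a is the only step with nothing outstanding, so it goes first.
Now b and g have their prerequisites met. b has the earlier label, so b next.
e now also ready, so the ready set is {e, g}; e has the earlier label → e.
That leaves g as the only ready step → g.
Now c and d have their prerequisites met. c has the earlier label, so c next.
f now also ready, so the ready set is {d, f}; d has the earlier label → d.
That leaves f as the only ready step → f.

a b e g c d f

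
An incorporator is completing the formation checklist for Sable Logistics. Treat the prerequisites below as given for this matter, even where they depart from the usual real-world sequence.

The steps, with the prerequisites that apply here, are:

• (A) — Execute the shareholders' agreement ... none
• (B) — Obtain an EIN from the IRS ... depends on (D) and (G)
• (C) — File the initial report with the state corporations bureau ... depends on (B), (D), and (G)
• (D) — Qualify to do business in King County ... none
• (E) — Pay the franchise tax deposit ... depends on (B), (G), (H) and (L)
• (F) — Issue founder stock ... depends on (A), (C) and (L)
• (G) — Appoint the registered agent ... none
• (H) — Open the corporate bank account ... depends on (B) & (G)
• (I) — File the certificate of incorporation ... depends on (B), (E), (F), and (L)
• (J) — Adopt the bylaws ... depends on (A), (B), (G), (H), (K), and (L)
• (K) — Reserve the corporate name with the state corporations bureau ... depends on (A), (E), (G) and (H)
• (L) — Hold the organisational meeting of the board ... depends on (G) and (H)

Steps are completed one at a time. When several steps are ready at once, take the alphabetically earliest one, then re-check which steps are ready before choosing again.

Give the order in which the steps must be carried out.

(A) → (D) → (G) → (B) → (C) → (H) → (L) → (E) → (F) → (I) → (K) → (J)

Nothing is required for (A), (D) and (G). (A) has the earlier label → (A) first.
Now (D) and (G) have their prerequisites met. (D) has the earlier label, so (D) next.
(G) is the only step now ready → (G).
Next only (B) has its prerequisites met → (B).
Ready: (C) and (H). (C) has the earlier label → (C).
(H) needed (B) and (G), now all done → (H).
(L) needed (G) and (H), now all done → (L).
Ready: (E) and (F). (E) has the earlier label → (E).
Ready: (F) and (K). (F) has the earlier label → (F).
(I) and (K) are both available; (I) has the earlier label → (I).
That leaves (K) as the only ready step → (K).
(J) needed (A), (B), (G), (H), (K) and (L), now all done → (J).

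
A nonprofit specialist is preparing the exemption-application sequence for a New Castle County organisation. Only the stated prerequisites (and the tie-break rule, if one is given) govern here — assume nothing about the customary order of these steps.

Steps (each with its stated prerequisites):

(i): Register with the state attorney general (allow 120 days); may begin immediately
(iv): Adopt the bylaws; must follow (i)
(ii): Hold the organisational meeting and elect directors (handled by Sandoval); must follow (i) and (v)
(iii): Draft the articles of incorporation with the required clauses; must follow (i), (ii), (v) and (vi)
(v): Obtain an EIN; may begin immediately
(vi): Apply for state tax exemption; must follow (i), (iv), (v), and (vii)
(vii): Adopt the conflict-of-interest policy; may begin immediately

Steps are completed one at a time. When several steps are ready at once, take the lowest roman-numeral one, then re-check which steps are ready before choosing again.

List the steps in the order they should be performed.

(i) (iv) (v) (ii) (vii) (vi) (iii)

(i), (v) and (vii) have no prerequisites; (i) has the earlier label, so (i) is first.
(iv), (v) and (vii) are all available; (iv) has the earlier label → (iv).
Ready: (v) and (vii). (v) has the earlier label → (v).
(ii) now also ready, so the ready set is {(ii), (vii)}; (ii) has the earlier label → (ii).
Next only (vii) has its prerequisites met → (vii).
(vi) needed (i), (iv), (v) and (vii), now all done → (vi).
(iii) needed (i), (ii), (v) and (vi), now all done → (iii).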